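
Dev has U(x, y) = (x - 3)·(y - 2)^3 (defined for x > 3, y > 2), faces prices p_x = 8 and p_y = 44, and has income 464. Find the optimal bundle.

MU_x = (y−2)^3, MU_y = 3·(x−3)·(y−2)^2.
MRS = (1/3)·(y−2)/(x−3).
Tangency: set MRS = p_x/p_y = 8/44 = 2/11.
So (1/3)·(y − 2)/(x − 3) = 2/11, i.e. (y − 2) = (6/11)·(x − 3).
Rewrite the budget in excess-of-subsistence terms: 8·(x − 3) + 44·(y − 2) = 464 − 8·3 − 44·2 = 352.
Substituting, 32·(x − 3) = 352, so x − 3 = 11 and x* = 14.
Then y − 2 = (6/11)·11 = 6, so y* = 8.

x* = 14, y* = 8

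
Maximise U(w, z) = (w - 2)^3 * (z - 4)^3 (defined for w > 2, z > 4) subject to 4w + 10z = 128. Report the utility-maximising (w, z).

MU_w = 3·(w−2)^2·(z−4)^3, MU_z = 3·(w−2)^3·(z−4)^2.
MRS = (z−4)/(w−2).
Tangency: set MRS = p_w/p_z = 4/10 = 0.4.
So (z − 4)/(w − 2) = 0.4, i.e. (z − 4) = 0.4·(w − 2).
Rewrite the budget in excess-of-subsistence terms: 4·(w − 2) + 10·(z − 4) = 128 − 4·2 − 10·4 = 80.
Substituting, 8·(w − 2) = 80, so w − 2 = 10 and w* = 12.
Then z − 4 = 0.4·10 = 4, so z* = 8.

w* = 12, z* = 8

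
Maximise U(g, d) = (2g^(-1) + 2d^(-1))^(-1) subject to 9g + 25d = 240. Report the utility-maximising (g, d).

g* = 10, d* = 6

For CES with ρ = -1, MRS = (d/g)^2.
Tangency: set MRS = p_g/p_d = 9/25.
So (d/g)^2 = 9/25; taking the square root, d/g = 0.6, i.e. d = 0.6·g.
Substitute into the budget 9·g + 25·d = 240: 24·g = 240, so g* = 10 and d* = 0.6·10 = 6.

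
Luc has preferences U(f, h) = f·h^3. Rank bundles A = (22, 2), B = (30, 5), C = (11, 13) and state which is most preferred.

Bundle C

Evaluate utility at each bundle:
U(A) = 176.
U(B) = 3750.
U(C) = 24167.
Highest utility is C, so C ≻ B ≻ A.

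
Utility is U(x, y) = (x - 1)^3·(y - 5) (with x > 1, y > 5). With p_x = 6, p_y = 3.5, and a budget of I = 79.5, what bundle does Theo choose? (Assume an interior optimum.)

x* = 8, y* = 9

MU_x = 3·(x−1)^2·(y−5), MU_y = (x−1)^3.
MRS = (3/1)·(y−5)/(x−1).
Tangency: set MRS = p_x/p_y = 6/3.5 = 12/7.
So (3/1)·(y − 5)/(x − 1) = 12/7, i.e. (y − 5) = (4/7)·(x − 1).
Rewrite the budget in excess-of-subsistence terms: 6·(x − 1) + 3.5·(y − 5) = 79.5 − 6·1 − 3.5·5 = 56.
Substituting, 8·(x − 1) = 56, so x − 1 = 7 and x* = 8.
Then y − 5 = (4/7)·7 = 4, so y* = 9.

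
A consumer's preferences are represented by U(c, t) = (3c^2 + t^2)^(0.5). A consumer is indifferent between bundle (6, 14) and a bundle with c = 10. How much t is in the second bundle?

U depends on (c, t) only through S = 3c^2 + t^2, so equal utility means equal S. At (6, 14): S = 304.
With c = 10: 3·10^2 = 300, so t^2 = 304 − 300 = 4.
Hence t = √4 = 2.
Check: U(10, 2) = 17.4356.

t = 2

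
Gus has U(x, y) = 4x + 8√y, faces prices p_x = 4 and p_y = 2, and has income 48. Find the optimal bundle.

MU_x = 4, MU_y = 8/(2√y).
MRS = 4 ÷ (8/(2√y)).
Tangency: set MRS = p_x/p_y = 4/2 = 2.
MRS depends only on y: √y = 2 ⇒ √y = 2 ⇒ y* = 4.
From the budget, 4·x = 48 − 2·4 = 40, so x* = 10.

x* = 10, y* = 4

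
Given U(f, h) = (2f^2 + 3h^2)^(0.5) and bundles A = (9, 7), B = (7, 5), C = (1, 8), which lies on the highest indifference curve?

Evaluate utility at each bundle:
U(A) = 17.578.
U(B) = 13.153.
U(C) = 13.928.
Highest utility is A, so A ≻ C ≻ B.

Bundle A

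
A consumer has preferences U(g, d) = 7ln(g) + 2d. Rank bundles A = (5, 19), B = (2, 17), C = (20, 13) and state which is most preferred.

Evaluate utility at each bundle:
U(A) = 49.266.
U(B) = 38.852.
U(C) = 46.970.
Highest utility is A, so A ≻ C ≻ B.

Bundle A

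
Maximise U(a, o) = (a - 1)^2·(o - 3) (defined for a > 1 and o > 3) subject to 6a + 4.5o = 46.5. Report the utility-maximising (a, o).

a* = 4, o* = 5

MU_a = 2·(a−1)·(o−3), MU_o = (a−1)^2.
MRS = (2/1)·(o−3)/(a−1).
Tangency: set MRS = p_a/p_o = 6/4.5 = 4/3.
So (2/1)·(o − 3)/(a − 1) = 4/3, i.e. (o − 3) = (2/3)·(a − 1).
Rewrite the budget in excess-of-subsistence terms: 6·(a − 1) + 4.5·(o − 3) = 46.5 − 6·1 − 4.5·3 = 27.
Substituting, 9·(a − 1) = 27, so a − 1 = 3 and a* = 4.
Then o − 3 = (2/3)·3 = 2, so o* = 5.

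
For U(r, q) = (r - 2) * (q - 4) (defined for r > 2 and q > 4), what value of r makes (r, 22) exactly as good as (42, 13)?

r = 22

U(42, 13) = 360.
Set U(r, 22) = 360 and solve.
With q = 22: (22 − 4) = 18, so (r − 2) = 360/18 = 20.
So r = 2 + 20 = 22.
Check: U(22, 22) = 360.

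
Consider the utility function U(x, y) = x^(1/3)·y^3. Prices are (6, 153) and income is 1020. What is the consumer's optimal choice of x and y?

x* = 17, y* = 6

MU_x = 1/3·x^(-2/3)·y^3 and MU_y = 3·x^(1/3)·y^2.
MRS = MU_x/MU_y = (1/9)·y/x.
Tangency: set MRS = p_x/p_y = 6/153 = 2/51.
So (1/9)·y/x = 2/51, i.e. y = (6/17)·x.
Substitute into the budget 6·x + 153·y = 1020: 60·x = 1020, so x* = 17.
Then y* = (6/17)·17 = 6.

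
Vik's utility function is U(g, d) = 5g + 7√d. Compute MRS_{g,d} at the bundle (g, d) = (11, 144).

MU_g = 5, MU_d = 7/(2√d).
MRS = 5 ÷ (7/(2√d)).
At (11, 144): MRS = 120/7.
The indifference curve has slope −120/7 at this bundle.

MRS = 120/7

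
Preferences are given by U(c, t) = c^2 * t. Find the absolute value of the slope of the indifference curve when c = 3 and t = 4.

MU_c = 2·c·t and MU_t = c^2.
MRS = MU_c/MU_t = (2/1)·t/c.
At (3, 4): MRS = 8/3.
So at (3, 4) the consumer would give up 8/3 units of t for one more unit of c.

MRS = 8/3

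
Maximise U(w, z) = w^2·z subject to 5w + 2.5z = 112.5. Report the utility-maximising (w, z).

w* = 15, z* = 15

MU_w = 2·w·z and MU_z = w^2.
MRS = MU_w/MU_z = (2/1)·z/w.
Tangency: set MRS = p_w/p_z = 5/2.5 = 2.
So (2/1)·z/w = 2, i.e. z = w.
Substitute into the budget 5·w + 2.5·z = 112.5: 7.5·w = 112.5, so w* = 15.
Then z* = 15.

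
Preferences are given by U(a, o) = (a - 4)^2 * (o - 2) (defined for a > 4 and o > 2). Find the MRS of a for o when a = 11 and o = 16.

MRS = 4

MU_a = 2·(a−4)·(o−2), MU_o = (a−4)^2.
MRS = (2/1)·(o−2)/(a−4).
At (11, 16): MRS = 4.
So at (11, 16) the consumer would give up 4 units of o for one more unit of a.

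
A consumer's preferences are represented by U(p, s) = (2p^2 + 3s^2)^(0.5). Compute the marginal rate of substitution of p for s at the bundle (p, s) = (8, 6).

For CES with ρ = 2, MRS = (2/3)·(s/p)^(-1).
At (8, 6): MRS = 8/9.
That is, one extra unit of p is worth 8/9 units of s at the margin.

MRS = 8/9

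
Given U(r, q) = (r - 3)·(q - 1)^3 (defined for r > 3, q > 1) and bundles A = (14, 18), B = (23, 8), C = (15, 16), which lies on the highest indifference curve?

Bundle A

Evaluate utility at each bundle:
U(A) = 54043.
U(B) = 6860.
U(C) = 40500.
Highest utility is A, so A ≻ C ≻ B.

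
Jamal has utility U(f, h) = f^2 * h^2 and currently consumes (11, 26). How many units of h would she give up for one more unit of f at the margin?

MRS = 26/11

MU_f = 2·f·h^2 and MU_h = 2·f^2·h.
MRS = MU_f/MU_h = h/f.
At (11, 26): MRS = 26/11.
So at (11, 26) the consumer would give up 26/11 units of h for one more unit of f.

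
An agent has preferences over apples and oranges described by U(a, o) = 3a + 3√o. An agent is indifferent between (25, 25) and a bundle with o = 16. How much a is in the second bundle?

U(25, 25) = 90.
Set U(a, 16) = 90 and solve.
With o = 16: √16 = 4, so 3a = 90 − 3·4 = 78 and a = 26.
Check: U(26, 16) = 90.

a = 26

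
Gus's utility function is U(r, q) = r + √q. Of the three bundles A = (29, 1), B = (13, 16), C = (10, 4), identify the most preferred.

Bundle A

Evaluate utility at each bundle:
U(A) = 30.000.
U(B) = 17.000.
U(C) = 12.000.
Highest utility is A, so A ≻ B ≻ C.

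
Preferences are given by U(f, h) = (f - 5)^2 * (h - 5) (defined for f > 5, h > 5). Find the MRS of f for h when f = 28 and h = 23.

MU_f = 2·(f−5)·(h−5), MU_h = (f−5)^2.
MRS = (2/1)·(h−5)/(f−5).
At (28, 23): MRS = 36/23.
That is, one extra unit of f is worth 36/23 units of h at the margin.

MRS = 36/23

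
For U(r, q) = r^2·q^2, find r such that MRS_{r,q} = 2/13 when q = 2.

r = 13

MU_r = 2·r·q^2 and MU_q = 2·r^2·q.
MRS = MU_r/MU_q = q/r.
Substitute q = 2: MRS = 2/r. Setting 2/r = 2/13 gives r = 2/(2/13) = 13.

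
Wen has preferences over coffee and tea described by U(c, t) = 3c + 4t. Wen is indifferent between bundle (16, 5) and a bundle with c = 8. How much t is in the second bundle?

t = 11

U(16, 5) = 68.
Set U(8, t) = 68 and solve.
3·8 + 4t = 68 ⇒ 4t = 44 ⇒ t = 11.
Check: U(8, 11) = 68.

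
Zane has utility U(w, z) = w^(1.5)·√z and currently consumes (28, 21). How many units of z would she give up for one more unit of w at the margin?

MRS = 2.25

MU_w = 1.5·√w·√z and MU_z = 0.5·w^(1.5)·z^(-0.5).
MRS = MU_w/MU_z = (3)·z/w.
At (28, 21): MRS = 2.25.
So at (28, 21) the consumer would give up 2.25 units of z for one more unit of w.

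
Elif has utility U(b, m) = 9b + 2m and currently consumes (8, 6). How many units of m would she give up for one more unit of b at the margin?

MRS = 4.5

MU_b = 9, MU_m = 2, so MRS = 9/2 = 4.5 at every bundle.
At (8, 6): MRS = 4.5.
The indifference curve has slope −4.5 at this bundle.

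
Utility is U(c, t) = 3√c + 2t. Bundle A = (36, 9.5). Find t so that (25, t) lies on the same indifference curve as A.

t = 11

U(36, 9.5) = 37.
Set U(25, t) = 37 and solve.
With c = 25: √25 = 5, so 2t = 37 − 3·5 = 22 and t = 11.
Check: U(25, 11) = 37.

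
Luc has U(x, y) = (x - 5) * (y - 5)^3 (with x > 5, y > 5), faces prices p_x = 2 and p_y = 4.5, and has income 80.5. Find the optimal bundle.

MU_x = (y−5)^3, MU_y = 3·(x−5)·(y−5)^2.
MRS = (1/3)·(y−5)/(x−5).
Tangency: set MRS = p_x/p_y = 2/4.5 = 4/9.
So (1/3)·(y − 5)/(x − 5) = 4/9, i.e. (y − 5) = (4/3)·(x − 5).
Rewrite the budget in excess-of-subsistence terms: 2·(x − 5) + 4.5·(y − 5) = 80.5 − 2·5 − 4.5·5 = 48.
Substituting, 8·(x − 5) = 48, so x − 5 = 6 and x* = 11.
Then y − 5 = (4/3)·6 = 8, so y* = 13.

x* = 11, y* = 13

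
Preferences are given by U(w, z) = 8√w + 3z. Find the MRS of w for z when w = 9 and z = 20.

MU_w = 8/(2√w), MU_z = 3.
MRS = 8/(2√w) ÷ 3.
At (9, 20): MRS = 4/9.
That is, one extra unit of w is worth 4/9 units of z at the margin.

MRS = 4/9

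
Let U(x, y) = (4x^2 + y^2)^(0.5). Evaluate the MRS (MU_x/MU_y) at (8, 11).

MRS = 32/11

For CES with ρ = 2, MRS = (4/1)·(y/x)^(-1).
At (8, 11): MRS = 32/11.
That is, one extra unit of x is worth 32/11 units of y at the margin.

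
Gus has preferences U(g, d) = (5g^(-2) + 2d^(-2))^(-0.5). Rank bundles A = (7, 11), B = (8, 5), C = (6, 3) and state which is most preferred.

Evaluate utility at each bundle:
U(A) = 2.904.
U(B) = 2.515.
U(C) = 1.664.
Highest utility is A, so A ≻ B ≻ C.

Bundle A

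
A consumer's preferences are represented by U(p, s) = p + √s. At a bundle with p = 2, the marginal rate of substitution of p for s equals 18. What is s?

MU_p = 1, MU_s = 1/(2√s).
MRS = 1 ÷ (1/(2√s)).
MRS depends only on s: 2·√s = 18 ⇒ √s = 18/2 = 9 ⇒ s = 81.

s = 81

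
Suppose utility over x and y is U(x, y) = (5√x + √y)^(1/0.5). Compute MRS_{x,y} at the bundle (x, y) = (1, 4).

MRS = 10

For CES with ρ = 0.5, MRS = (5/1)·√(y/x).
At (1, 4): MRS = 10.
That is, one extra unit of x is worth 10 units of y at the margin.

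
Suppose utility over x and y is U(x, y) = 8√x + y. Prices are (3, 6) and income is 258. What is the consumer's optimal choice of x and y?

MU_x = 8/(2√x), MU_y = 1.
MRS = 8/(2√x) ÷ 1.
Tangency: set MRS = p_x/p_y = 3/6 = 0.5.
MRS depends only on x: 4/√x = 0.5 ⇒ √x = 4/0.5 = 8 ⇒ x* = 64.
From the budget, 6·y = 258 − 3·64 = 66, so y* = 11.

x* = 64, y* = 11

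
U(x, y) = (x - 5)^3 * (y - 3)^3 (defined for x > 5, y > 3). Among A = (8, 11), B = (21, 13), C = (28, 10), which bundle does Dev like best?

Bundle C

Evaluate utility at each bundle:
U(A) = 13824.
U(B) = 4096000.
U(C) = 4173281.
Highest utility is C, so C ≻ B ≻ A.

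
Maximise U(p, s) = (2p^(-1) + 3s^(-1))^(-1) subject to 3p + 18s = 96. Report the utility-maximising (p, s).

For CES with ρ = -1, MRS = (2/3)·(s/p)^2.
Tangency: set MRS = p_p/p_s = 3/18 = 1/6.
So (s/p)^2 = 0.25; taking the square root, s/p = 0.5, i.e. s = 0.5·p.
Substitute into the budget 3·p + 18·s = 96: 12·p = 96, so p* = 8 and s* = 0.5·8 = 4.

p* = 8, s* = 4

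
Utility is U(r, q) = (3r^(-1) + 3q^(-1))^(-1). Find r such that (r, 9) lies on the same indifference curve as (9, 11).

r = 11

U depends on (r, q) only through S = 3r^(-1) + 3q^(-1), so equal utility means equal S. At (9, 11): S = 20/33.
With q = 9: 3·9^(-1) = 1/3, so 3r^(-1) = 20/33 − 1/3 = 3/11, i.e. r^(-1) = 1/11.
Hence r = 1/(1/11) = 11.
Check: U(11, 9) = 1.65.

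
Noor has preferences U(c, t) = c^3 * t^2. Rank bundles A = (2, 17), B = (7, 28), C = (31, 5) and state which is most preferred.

Evaluate utility at each bundle:
U(A) = 2312.
U(B) = 268912.
U(C) = 744775.
Highest utility is C, so C ≻ B ≻ A.

Bundle C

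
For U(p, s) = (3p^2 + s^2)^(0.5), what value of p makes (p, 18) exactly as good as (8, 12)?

U depends on (p, s) only through S = 3p^2 + s^2, so equal utility means equal S. At (8, 12): S = 336.
With s = 18: 18^2 = 324, so 3p^2 = 336 − 324 = 12, i.e. p^2 = 4.
Hence p = √4 = 2.
Check: U(2, 18) = 18.3303.

p = 2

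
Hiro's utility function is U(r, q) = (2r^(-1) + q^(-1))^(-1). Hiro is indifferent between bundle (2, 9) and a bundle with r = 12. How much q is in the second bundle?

U depends on (r, q) only through S = 2r^(-1) + q^(-1), so equal utility means equal S. At (2, 9): S = 10/9.
With r = 12: 2·12^(-1) = 1/6, so q^(-1) = 10/9 − 1/6 = 17/18.
Hence q = 1/(17/18) = 18/17.
Check: U(12, 18/17) = 0.9.

q = 18/17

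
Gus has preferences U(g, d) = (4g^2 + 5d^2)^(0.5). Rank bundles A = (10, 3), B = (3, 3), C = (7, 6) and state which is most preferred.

Evaluate utility at each bundle:
U(A) = 21.095.
U(B) = 9.000.
U(C) = 19.391.
Highest utility is A, so A ≻ C ≻ B.

Bundle A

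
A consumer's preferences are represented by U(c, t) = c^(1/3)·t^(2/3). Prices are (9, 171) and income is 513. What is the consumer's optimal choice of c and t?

c* = 19, t* = 2

MU_c = 1/3·c^(-2/3)·t^(2/3) and MU_t = 2/3·c^(1/3)·t^(-1/3).
MRS = MU_c/MU_t = (0.5)·t/c.
Tangency: set MRS = p_c/p_t = 9/171 = 1/19.
So (0.5)·t/c = 1/19, i.e. t = (2/19)·c.
Substitute into the budget 9·c + 171·t = 513: 27·c = 513, so c* = 19.
Then t* = (2/19)·19 = 2.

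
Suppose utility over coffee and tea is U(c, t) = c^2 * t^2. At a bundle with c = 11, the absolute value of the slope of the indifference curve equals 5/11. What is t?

MU_c = 2·c·t^2 and MU_t = 2·c^2·t.
MRS = MU_c/MU_t = t/c.
Substitute c = 11: MRS = t/11. Setting t/11 = 5/11 gives t = (5/11)·11 = 5.

t = 5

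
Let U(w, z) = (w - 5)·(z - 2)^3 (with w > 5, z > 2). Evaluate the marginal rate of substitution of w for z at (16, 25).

MRS = 23/33

MU_w = (z−2)^3, MU_z = 3·(w−5)·(z−2)^2.
MRS = (1/3)·(z−2)/(w−5).
At (16, 25): MRS = 23/33.
So at (16, 25) the consumer would give up 23/33 units of z for one more unit of w.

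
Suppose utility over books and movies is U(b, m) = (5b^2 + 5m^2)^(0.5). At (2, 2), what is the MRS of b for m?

For CES with ρ = 2, MRS = (m/b)^(-1).
At (2, 2): MRS = 1.
That is, one extra unit of b is worth 1 units of m at the margin.

MRS = 1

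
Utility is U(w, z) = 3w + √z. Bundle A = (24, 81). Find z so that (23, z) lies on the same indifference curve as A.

z = 144

U(24, 81) = 81.
Set U(23, z) = 81 and solve.
With w = 23: √z = 81 − 3·23 = 12, so √z = 12 and z = 144.
Check: U(23, 144) = 81.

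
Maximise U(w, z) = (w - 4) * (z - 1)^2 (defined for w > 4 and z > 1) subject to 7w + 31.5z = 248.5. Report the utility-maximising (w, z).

w* = 13, z* = 5

MU_w = (z−1)^2, MU_z = 2·(w−4)·(z−1).
MRS = (1/2)·(z−1)/(w−4).
Tangency: set MRS = p_w/p_z = 7/31.5 = 2/9.
So (1/2)·(z − 1)/(w − 4) = 2/9, i.e. (z − 1) = (4/9)·(w − 4).
Rewrite the budget in excess-of-subsistence terms: 7·(w − 4) + 31.5·(z − 1) = 248.5 − 7·4 − 31.5·1 = 189.
Substituting, 21·(w − 4) = 189, so w − 4 = 9 and w* = 13.
Then z − 1 = (4/9)·9 = 4, so z* = 5.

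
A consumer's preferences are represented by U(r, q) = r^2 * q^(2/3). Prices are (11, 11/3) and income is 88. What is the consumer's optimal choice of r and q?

r* = 6, q* = 6

MU_r = 2·r·q^(2/3) and MU_q = 2/3·r^2·q^(-1/3).
MRS = MU_r/MU_q = (3)·q/r.
Tangency: set MRS = p_r/p_q = 11/(11/3) = 3.
So (3)·q/r = 3, i.e. q = r.
Substitute into the budget 11·r + (11/3)·q = 88: (44/3)·r = 88, so r* = 6.
Then q* = 6.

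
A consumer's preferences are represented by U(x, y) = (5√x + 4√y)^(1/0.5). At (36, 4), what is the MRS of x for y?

MRS = 5/12

For CES with ρ = 0.5, MRS = (5/4)·√(y/x).
At (36, 4): MRS = 5/12.
That is, one extra unit of x is worth 5/12 units of y at the margin.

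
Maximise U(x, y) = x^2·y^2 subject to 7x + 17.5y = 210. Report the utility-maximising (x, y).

x* = 15, y* = 6

MU_x = 2·x·y^2 and MU_y = 2·x^2·y.
MRS = MU_x/MU_y = y/x.
Tangency: set MRS = p_x/p_y = 7/17.5 = 0.4.
So y/x = 0.4, i.e. y = 0.4·x.
Substitute into the budget 7·x + 17.5·y = 210: 14·x = 210, so x* = 15.
Then y* = 0.4·15 = 6.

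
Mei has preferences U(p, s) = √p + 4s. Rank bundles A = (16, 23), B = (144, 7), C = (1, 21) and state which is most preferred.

Evaluate utility at each bundle:
U(A) = 96.000.
U(B) = 40.000.
U(C) = 85.000.
Highest utility is A, so A ≻ C ≻ B.

Bundle A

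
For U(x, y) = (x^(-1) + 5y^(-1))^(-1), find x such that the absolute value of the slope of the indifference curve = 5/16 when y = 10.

For CES with ρ = -1, MRS = (1/5)·(y/x)^2.
Setting (1/5)·(10/x)^2 = 5/16 gives (10/x)^2 = 25/16, so 10/x = 1.25 and x = 8.

x = 8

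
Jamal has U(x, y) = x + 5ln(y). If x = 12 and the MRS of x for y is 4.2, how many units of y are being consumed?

y = 21

MU_x = 1, MU_y = 5/y.
MRS = 1 ÷ (5/y).
MRS depends only on y: 0.2·y = 4.2 ⇒ y = 4.2/0.2 = 21.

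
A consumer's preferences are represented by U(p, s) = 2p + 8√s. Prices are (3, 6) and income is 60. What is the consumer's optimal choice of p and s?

MU_p = 2, MU_s = 8/(2√s).
MRS = 2 ÷ (8/(2√s)).
Tangency: set MRS = p_p/p_s = 3/6 = 0.5.
MRS depends only on s: 0.5·√s = 0.5 ⇒ √s = 0.5/0.5 = 1 ⇒ s* = 1.
From the budget, 3·p = 60 − 6·1 = 54, so p* = 18.

p* = 18, s* = 1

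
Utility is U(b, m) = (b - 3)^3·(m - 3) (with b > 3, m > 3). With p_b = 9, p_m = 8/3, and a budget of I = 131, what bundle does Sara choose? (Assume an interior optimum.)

MU_b = 3·(b−3)^2·(m−3), MU_m = (b−3)^3.
MRS = (3/1)·(m−3)/(b−3).
Tangency: set MRS = p_b/p_m = 9/(8/3) = 3.375.
So (3/1)·(m − 3)/(b − 3) = 3.375, i.e. (m − 3) = 1.125·(b − 3).
Rewrite the budget in excess-of-subsistence terms: 9·(b − 3) + (8/3)·(m − 3) = 131 − 9·3 − (8/3)·3 = 96.
Substituting, 12·(b − 3) = 96, so b − 3 = 8 and b* = 11.
Then m − 3 = 1.125·8 = 9, so m* = 12.

b* = 11, m* = 12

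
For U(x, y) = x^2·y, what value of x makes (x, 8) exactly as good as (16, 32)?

U(16, 32) = 8192.
Set U(x, 8) = 8192 and solve.
With y = 8: x^2 = 8192/8 = 1024; taking the square root, x = 32.
Check: U(32, 8) = 8192.

x = 32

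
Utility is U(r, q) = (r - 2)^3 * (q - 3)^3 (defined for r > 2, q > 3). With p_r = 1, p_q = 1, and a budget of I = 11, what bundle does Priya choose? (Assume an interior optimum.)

r* = 5, q* = 6

MU_r = 3·(r−2)^2·(q−3)^3, MU_q = 3·(r−2)^3·(q−3)^2.
MRS = (q−3)/(r−2).
Tangency: set MRS = p_r/p_q = 1/1 = 1.
So (q − 3)/(r − 2) = 1, i.e. (q − 3) = (r − 2).
Rewrite the budget in excess-of-subsistence terms: 1·(r − 2) + 1·(q − 3) = 11 − 1·2 − 1·3 = 6.
Substituting, 2·(r − 2) = 6, so r − 2 = 3 and r* = 5.
Then q − 3 = 3, so q* = 6.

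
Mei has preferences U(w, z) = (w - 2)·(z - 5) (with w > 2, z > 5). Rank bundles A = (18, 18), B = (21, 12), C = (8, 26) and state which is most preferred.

Bundle A

Evaluate utility at each bundle:
U(A) = 208.
U(B) = 133.
U(C) = 126.
Highest utility is A, so A ≻ B ≻ C.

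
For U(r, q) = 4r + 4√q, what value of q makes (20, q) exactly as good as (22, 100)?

q = 144

U(22, 100) = 128.
Set U(20, q) = 128 and solve.
With r = 20: 4√q = 128 − 4·20 = 48, so √q = 12 and q = 144.
Check: U(20, 144) = 128.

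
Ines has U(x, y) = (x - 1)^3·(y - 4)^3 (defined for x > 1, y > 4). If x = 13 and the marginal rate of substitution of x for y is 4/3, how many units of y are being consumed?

MU_x = 3·(x−1)^2·(y−4)^3, MU_y = 3·(x−1)^3·(y−4)^2.
MRS = (y−4)/(x−1).
Substitute x = 13: MRS = (y − 4)/12. Setting this equal to 4/3 gives y − 4 = (4/3)·12 = 16, so y = 20.

y = 20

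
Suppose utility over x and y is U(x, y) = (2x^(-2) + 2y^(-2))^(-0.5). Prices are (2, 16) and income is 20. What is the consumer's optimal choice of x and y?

For CES with ρ = -2, MRS = (y/x)^3.
Tangency: set MRS = p_x/p_y = 2/16 = 0.125.
So (y/x)^3 = 0.125; taking the cube root, y/x = 0.5, i.e. y = 0.5·x.
Substitute into the budget 2·x + 16·y = 20: 10·x = 20, so x* = 2 and y* = 0.5·2 = 1.

x* = 2, y* = 1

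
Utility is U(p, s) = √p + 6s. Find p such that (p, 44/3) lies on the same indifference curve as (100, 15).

p = 144

U(100, 15) = 100.
Set U(p, 44/3) = 100 and solve.
With s = 44/3: √p = 100 − 6·44/3 = 12, so √p = 12 and p = 144.
Check: U(144, 44/3) = 100.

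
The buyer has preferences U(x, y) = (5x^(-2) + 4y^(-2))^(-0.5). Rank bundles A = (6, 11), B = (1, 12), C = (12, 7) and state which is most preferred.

Bundle C

Evaluate utility at each bundle:
U(A) = 2.412.
U(B) = 0.446.
U(C) = 2.932.
Highest utility is C, so C ≻ A ≻ B.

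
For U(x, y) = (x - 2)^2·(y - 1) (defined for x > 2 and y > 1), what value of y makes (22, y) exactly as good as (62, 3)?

y = 19

U(62, 3) = 7200.
Set U(22, y) = 7200 and solve.
With x = 22: (22 − 2)^2 = 400, so (y − 1) = 7200/400 = 18.
So y = 1 + 18 = 19.
Check: U(22, 19) = 7200.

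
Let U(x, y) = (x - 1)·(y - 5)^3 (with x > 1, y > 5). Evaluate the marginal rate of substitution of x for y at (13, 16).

MRS = 11/36

MU_x = (y−5)^3, MU_y = 3·(x−1)·(y−5)^2.
MRS = (1/3)·(y−5)/(x−1).
At (13, 16): MRS = 11/36.
So at (13, 16) the consumer would give up 11/36 units of y for one more unit of x.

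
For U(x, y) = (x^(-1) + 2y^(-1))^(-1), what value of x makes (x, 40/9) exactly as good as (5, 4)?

U depends on (x, y) only through S = x^(-1) + 2y^(-1), so equal utility means equal S. At (5, 4): S = 0.7.
With y = 40/9: 2·(40/9)^(-1) = 0.45, so x^(-1) = 0.7 − 0.45 = 0.25.
Hence x = 1/0.25 = 4.
Check: U(4, 40/9) = 1.4286.

x = 4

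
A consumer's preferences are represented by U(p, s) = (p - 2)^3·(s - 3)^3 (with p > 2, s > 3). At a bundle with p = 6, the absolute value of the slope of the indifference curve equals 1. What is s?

MU_p = 3·(p−2)^2·(s−3)^3, MU_s = 3·(p−2)^3·(s−3)^2.
MRS = (s−3)/(p−2).
Substitute p = 6: MRS = (s − 3)/4. Setting this equal to 1 gives s − 3 = 1·4 = 4, so s = 7.

s = 7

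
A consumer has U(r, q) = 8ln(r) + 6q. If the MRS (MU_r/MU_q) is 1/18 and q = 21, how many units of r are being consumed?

MU_r = 8/r, MU_q = 6.
MRS = 8/r ÷ 6.
MRS depends only on r: (4/3)/r = 1/18 ⇒ r = (4/3)/(1/18) = 24.

r = 24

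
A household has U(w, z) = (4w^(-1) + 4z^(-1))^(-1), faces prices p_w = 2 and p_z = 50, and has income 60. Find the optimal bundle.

For CES with ρ = -1, MRS = (z/w)^2.
Tangency: set MRS = p_w/p_z = 2/50 = 1/25.
So (z/w)^2 = 1/25; taking the square root, z/w = 0.2, i.e. z = 0.2·w.
Substitute into the budget 2·w + 50·z = 60: 12·w = 60, so w* = 5 and z* = 0.2·5 = 1.

w* = 5, z* = 1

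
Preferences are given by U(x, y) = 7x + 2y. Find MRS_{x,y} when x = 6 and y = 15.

MU_x = 7, MU_y = 2, so MRS = 7/2 = 3.5 at every bundle.
At (6, 15): MRS = 3.5.
So at (6, 15) the consumer would give up 3.5 units of y for one more unit of x.

MRS = 3.5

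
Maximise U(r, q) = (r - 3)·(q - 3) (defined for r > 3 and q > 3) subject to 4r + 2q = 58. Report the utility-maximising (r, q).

MU_r = (q−3), MU_q = (r−3).
MRS = (q−3)/(r−3).
Tangency: set MRS = p_r/p_q = 4/2 = 2.
So (q − 3)/(r − 3) = 2, i.e. (q − 3) = 2·(r − 3).
Rewrite the budget in excess-of-subsistence terms: 4·(r − 3) + 2·(q − 3) = 58 − 4·3 − 2·3 = 40.
Substituting, 8·(r − 3) = 40, so r − 3 = 5 and r* = 8.
Then q − 3 = 2·5 = 10, so q* = 13.

r* = 8, q* = 13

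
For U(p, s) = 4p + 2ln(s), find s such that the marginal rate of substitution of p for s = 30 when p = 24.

s = 15

MU_p = 4, MU_s = 2/s.
MRS = 4 ÷ (2/s).
MRS depends only on s: 2·s = 30 ⇒ s = 30/2 = 15.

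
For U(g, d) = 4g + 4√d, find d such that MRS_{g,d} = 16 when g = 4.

d = 64

MU_g = 4, MU_d = 4/(2√d).
MRS = 4 ÷ (4/(2√d)).
MRS depends only on d: 2·√d = 16 ⇒ √d = 16/2 = 8 ⇒ d = 64.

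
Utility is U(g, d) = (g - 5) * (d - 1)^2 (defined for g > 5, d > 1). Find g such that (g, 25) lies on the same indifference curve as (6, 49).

U(6, 49) = 2304.
Set U(g, 25) = 2304 and solve.
With d = 25: (25 − 1)^2 = 576, so (g − 5) = 2304/576 = 4.
So g = 5 + 4 = 9.
Check: U(9, 25) = 2304.

g = 9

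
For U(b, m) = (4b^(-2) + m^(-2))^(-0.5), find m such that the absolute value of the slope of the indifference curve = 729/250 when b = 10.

For CES with ρ = -2, MRS = (4/1)·(m/b)^3.
Setting (4/1)·(m/10)^3 = 729/250 gives (m/10)^3 = 729/1000, so m/10 = 0.9 and m = 9.

m = 9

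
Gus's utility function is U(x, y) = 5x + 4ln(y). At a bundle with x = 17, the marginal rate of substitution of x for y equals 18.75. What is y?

y = 15

MU_x = 5, MU_y = 4/y.
MRS = 5 ÷ (4/y).
MRS depends only on y: 1.25·y = 18.75 ⇒ y = 18.75/1.25 = 15.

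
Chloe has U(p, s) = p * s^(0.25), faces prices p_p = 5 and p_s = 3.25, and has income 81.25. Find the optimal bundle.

p* = 13, s* = 5

MU_p = s^(0.25) and MU_s = 0.25·p·s^(-0.75).
MRS = MU_p/MU_s = (4)·s/p.
Tangency: set MRS = p_p/p_s = 5/3.25 = 20/13.
So (4)·s/p = 20/13, i.e. s = (5/13)·p.
Substitute into the budget 5·p + 3.25·s = 81.25: 6.25·p = 81.25, so p* = 13.
Then s* = (5/13)·13 = 5.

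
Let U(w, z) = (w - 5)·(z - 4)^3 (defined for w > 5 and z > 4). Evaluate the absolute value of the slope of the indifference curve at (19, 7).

MRS = 1/14

MU_w = (z−4)^3, MU_z = 3·(w−5)·(z−4)^2.
MRS = (1/3)·(z−4)/(w−5).
At (19, 7): MRS = 1/14.
That is, one extra unit of w is worth 1/14 units of z at the margin.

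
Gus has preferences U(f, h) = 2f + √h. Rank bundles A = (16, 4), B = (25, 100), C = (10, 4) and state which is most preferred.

Evaluate utility at each bundle:
U(A) = 34.000.
U(B) = 60.000.
U(C) = 22.000.
Highest utility is B, so B ≻ A ≻ C.

Bundle B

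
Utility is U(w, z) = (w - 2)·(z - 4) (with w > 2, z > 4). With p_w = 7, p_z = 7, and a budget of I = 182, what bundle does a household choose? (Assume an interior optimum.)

MU_w = (z−4), MU_z = (w−2).
MRS = (z−4)/(w−2).
Tangency: set MRS = p_w/p_z = 7/7 = 1.
So (z − 4)/(w − 2) = 1, i.e. (z − 4) = (w − 2).
Rewrite the budget in excess-of-subsistence terms: 7·(w − 2) + 7·(z − 4) = 182 − 7·2 − 7·4 = 140.
Substituting, 14·(w − 2) = 140, so w − 2 = 10 and w* = 12.
Then z − 4 = 10, so z* = 14.

w* = 12, z* = 14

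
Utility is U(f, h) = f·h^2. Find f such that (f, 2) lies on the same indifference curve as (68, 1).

U(68, 1) = 68.
Set U(f, 2) = 68 and solve.
With h = 2: 2^2 = 4, so f = 68/4 = 17.
Check: U(17, 2) = 68.

f = 17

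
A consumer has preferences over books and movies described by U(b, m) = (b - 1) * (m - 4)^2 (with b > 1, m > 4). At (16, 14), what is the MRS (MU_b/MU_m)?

MU_b = (m−4)^2, MU_m = 2·(b−1)·(m−4).
MRS = (1/2)·(m−4)/(b−1).
At (16, 14): MRS = 1/3.
That is, one extra unit of b is worth 1/3 units of m at the margin.

MRS = 1/3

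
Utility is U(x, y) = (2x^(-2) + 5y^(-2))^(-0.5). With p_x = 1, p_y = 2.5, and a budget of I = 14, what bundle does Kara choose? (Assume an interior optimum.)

x* = 4, y* = 4

For CES with ρ = -2, MRS = (2/5)·(y/x)^3.
Tangency: set MRS = p_x/p_y = 1/2.5 = 0.4.
So (y/x)^3 = 1; taking the cube root, y/x = 1, i.e. y = x.
Substitute into the budget 1·x + 2.5·y = 14: 3.5·x = 14, so x* = 4 and y* = 4.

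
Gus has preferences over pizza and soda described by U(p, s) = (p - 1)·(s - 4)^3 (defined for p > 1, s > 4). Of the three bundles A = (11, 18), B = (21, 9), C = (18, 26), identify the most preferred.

Evaluate utility at each bundle:
U(A) = 27440.
U(B) = 2500.
U(C) = 181016.
Highest utility is C, so C ≻ A ≻ B.

Bundle C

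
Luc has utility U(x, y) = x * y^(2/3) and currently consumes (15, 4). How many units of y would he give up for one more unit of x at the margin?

MRS = 0.4

MU_x = y^(2/3) and MU_y = 2/3·x·y^(-1/3).
MRS = MU_x/MU_y = (1.5)·y/x.
At (15, 4): MRS = 0.4.
That is, one extra unit of x is worth 0.4 units of y at the margin.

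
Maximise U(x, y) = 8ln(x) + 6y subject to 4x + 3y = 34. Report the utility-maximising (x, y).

x* = 1, y* = 10

MU_x = 8/x, MU_y = 6.
MRS = 8/x ÷ 6.
Tangency: set MRS = p_x/p_y = 4/3.
MRS depends only on x: (4/3)/x = 4/3 ⇒ x* = (4/3)/(4/3) = 1.
From the budget, 3·y = 34 − 4·1 = 30, so y* = 10.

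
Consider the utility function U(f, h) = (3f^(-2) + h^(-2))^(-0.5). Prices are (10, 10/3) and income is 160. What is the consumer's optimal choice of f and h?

For CES with ρ = -2, MRS = (3/1)·(h/f)^3.
Tangency: set MRS = p_f/p_h = 10/(10/3) = 3.
So (h/f)^3 = 1; taking the cube root, h/f = 1, i.e. h = f.
Substitute into the budget 10·f + (10/3)·h = 160: (40/3)·f = 160, so f* = 12 and h* = 12.

f* = 12, h* = 12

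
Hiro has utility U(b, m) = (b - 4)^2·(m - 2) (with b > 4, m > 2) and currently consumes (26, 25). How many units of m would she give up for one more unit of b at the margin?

MRS = 23/11

MU_b = 2·(b−4)·(m−2), MU_m = (b−4)^2.
MRS = (2/1)·(m−2)/(b−4).
At (26, 25): MRS = 23/11.
That is, one extra unit of b is worth 23/11 units of m at the margin.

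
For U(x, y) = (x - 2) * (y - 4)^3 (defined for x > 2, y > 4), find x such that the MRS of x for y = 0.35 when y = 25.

x = 22

MU_x = (y−4)^3, MU_y = 3·(x−2)·(y−4)^2.
MRS = (1/3)·(y−4)/(x−2).
Substitute y = 25: MRS = 7/(x − 2). Setting this equal to 0.35 gives x − 2 = 7/0.35 = 20, so x = 22.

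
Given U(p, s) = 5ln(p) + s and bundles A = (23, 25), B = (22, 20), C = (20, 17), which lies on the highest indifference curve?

Bundle A

Evaluate utility at each bundle:
U(A) = 40.677.
U(B) = 35.455.
U(C) = 31.979.
Highest utility is A, so A ≻ B ≻ C.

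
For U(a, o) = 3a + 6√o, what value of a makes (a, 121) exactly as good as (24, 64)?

a = 18

U(24, 64) = 120.
Set U(a, 121) = 120 and solve.
With o = 121: √121 = 11, so 3a = 120 − 6·11 = 54 and a = 18.
Check: U(18, 121) = 120.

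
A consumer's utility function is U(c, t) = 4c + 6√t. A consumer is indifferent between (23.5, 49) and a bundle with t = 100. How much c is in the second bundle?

U(23.5, 49) = 136.
Set U(c, 100) = 136 and solve.
With t = 100: √100 = 10, so 4c = 136 − 6·10 = 76 and c = 19.
Check: U(19, 100) = 136.

c = 19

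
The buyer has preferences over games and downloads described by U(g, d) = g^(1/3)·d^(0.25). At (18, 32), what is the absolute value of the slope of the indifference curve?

MRS = 64/27

MU_g = 1/3·g^(-2/3)·d^(0.25) and MU_d = 0.25·g^(1/3)·d^(-0.75).
MRS = MU_g/MU_d = (4/3)·d/g.
At (18, 32): MRS = 64/27.
So at (18, 32) the consumer would give up 64/27 units of d for one more unit of g.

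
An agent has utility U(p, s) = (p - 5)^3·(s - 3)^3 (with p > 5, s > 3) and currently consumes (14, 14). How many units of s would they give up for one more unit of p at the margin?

MU_p = 3·(p−5)^2·(s−3)^3, MU_s = 3·(p−5)^3·(s−3)^2.
MRS = (s−3)/(p−5).
At (14, 14): MRS = 11/9.
The indifference curve has slope −11/9 at this bundle.

MRS = 11/9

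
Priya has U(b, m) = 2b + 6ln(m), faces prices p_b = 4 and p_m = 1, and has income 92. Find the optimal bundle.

MU_b = 2, MU_m = 6/m.
MRS = 2 ÷ (6/m).
Tangency: set MRS = p_b/p_m = 4/1 = 4.
MRS depends only on m: (1/3)·m = 4 ⇒ m* = 4/(1/3) = 12.
From the budget, 4·b = 92 − 1·12 = 80, so b* = 20.

b* = 20, m* = 12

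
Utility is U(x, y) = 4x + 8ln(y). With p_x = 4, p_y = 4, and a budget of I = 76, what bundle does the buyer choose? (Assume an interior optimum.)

x* = 17, y* = 2

MU_x = 4, MU_y = 8/y.
MRS = 4 ÷ (8/y).
Tangency: set MRS = p_x/p_y = 4/4 = 1.
MRS depends only on y: 0.5·y = 1 ⇒ y* = 1/0.5 = 2.
From the budget, 4·x = 76 − 4·2 = 68, so x* = 17.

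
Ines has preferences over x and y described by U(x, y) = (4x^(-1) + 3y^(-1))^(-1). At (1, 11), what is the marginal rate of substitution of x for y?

For CES with ρ = -1, MRS = (4/3)·(y/x)^2.
At (1, 11): MRS = 484/3.
That is, one extra unit of x is worth 484/3 units of y at the margin.

MRS = 484/3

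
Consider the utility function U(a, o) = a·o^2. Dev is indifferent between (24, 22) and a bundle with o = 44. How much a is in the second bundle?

a = 6

U(24, 22) = 11616.
Set U(a, 44) = 11616 and solve.
With o = 44: 44^2 = 1936, so a = 11616/1936 = 6.
Check: U(6, 44) = 11616.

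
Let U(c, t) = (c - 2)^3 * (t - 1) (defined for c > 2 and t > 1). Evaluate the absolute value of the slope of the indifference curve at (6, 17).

MU_c = 3·(c−2)^2·(t−1), MU_t = (c−2)^3.
MRS = (3/1)·(t−1)/(c−2).
At (6, 17): MRS = 12.
So at (6, 17) the consumer would give up 12 units of t for one more unit of c.

MRS = 12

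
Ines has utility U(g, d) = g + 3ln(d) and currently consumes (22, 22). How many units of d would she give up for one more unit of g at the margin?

MRS = 22/3

MU_g = 1, MU_d = 3/d.
MRS = 1 ÷ (3/d).
At (22, 22): MRS = 22/3.
That is, one extra unit of g is worth 22/3 units of d at the margin.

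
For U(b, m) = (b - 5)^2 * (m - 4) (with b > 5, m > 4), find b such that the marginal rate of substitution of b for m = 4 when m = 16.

MU_b = 2·(b−5)·(m−4), MU_m = (b−5)^2.
MRS = (2/1)·(m−4)/(b−5).
Substitute m = 16: MRS = 24/(b − 5). Setting this equal to 4 gives b − 5 = 24/4 = 6, so b = 11.

b = 11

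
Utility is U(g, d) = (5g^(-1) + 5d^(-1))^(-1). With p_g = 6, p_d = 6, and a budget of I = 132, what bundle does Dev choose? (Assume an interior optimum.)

For CES with ρ = -1, MRS = (d/g)^2.
Tangency: set MRS = p_g/p_d = 6/6 = 1.
So (d/g)^2 = 1; taking the square root, d/g = 1, i.e. d = g.
Substitute into the budget 6·g + 6·d = 132: 12·g = 132, so g* = 11 and d* = 11.

g* = 11, d* = 11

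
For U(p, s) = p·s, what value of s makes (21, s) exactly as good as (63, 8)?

s = 24

U(63, 8) = 504.
Set U(21, s) = 504 and solve.
With p = 21: s = 504/21 = 24.
Check: U(21, 24) = 504.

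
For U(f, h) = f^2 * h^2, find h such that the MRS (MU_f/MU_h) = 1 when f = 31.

MU_f = 2·f·h^2 and MU_h = 2·f^2·h.
MRS = MU_f/MU_h = h/f.
Substitute f = 31: MRS = h/31. Setting h/31 = 1 gives h = 1·31 = 31.

h = 31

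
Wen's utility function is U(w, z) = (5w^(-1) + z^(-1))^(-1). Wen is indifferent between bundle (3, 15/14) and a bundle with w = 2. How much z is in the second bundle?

U depends on (w, z) only through S = 5w^(-1) + z^(-1), so equal utility means equal S. At (3, 15/14): S = 2.6.
With w = 2: 5·2^(-1) = 2.5, so z^(-1) = 2.6 − 2.5 = 0.1.
Hence z = 1/0.1 = 10.
Check: U(2, 10) = 0.3846.

z = 10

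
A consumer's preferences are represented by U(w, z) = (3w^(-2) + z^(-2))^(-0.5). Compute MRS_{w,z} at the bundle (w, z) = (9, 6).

For CES with ρ = -2, MRS = (3/1)·(z/w)^3.
At (9, 6): MRS = 8/9.
The indifference curve has slope −8/9 at this bundle.

MRS = 8/9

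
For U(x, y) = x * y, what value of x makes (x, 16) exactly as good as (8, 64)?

U(8, 64) = 512.
Set U(x, 16) = 512 and solve.
With y = 16: x = 512/16 = 32.
Check: U(32, 16) = 512.

x = 32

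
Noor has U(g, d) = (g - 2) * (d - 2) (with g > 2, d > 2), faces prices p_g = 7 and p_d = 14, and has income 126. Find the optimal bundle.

MU_g = (d−2), MU_d = (g−2).
MRS = (d−2)/(g−2).
Tangency: set MRS = p_g/p_d = 7/14 = 0.5.
So (d − 2)/(g − 2) = 0.5, i.e. (d − 2) = 0.5·(g − 2).
Rewrite the budget in excess-of-subsistence terms: 7·(g − 2) + 14·(d − 2) = 126 − 7·2 − 14·2 = 84.
Substituting, 14·(g − 2) = 84, so g − 2 = 6 and g* = 8.
Then d − 2 = 0.5·6 = 3, so d* = 5.

g* = 8, d* = 5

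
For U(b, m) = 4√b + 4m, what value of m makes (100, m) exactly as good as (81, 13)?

U(81, 13) = 88.
Set U(100, m) = 88 and solve.
With b = 100: √100 = 10, so 4m = 88 − 4·10 = 48 and m = 12.
Check: U(100, 12) = 88.

m = 12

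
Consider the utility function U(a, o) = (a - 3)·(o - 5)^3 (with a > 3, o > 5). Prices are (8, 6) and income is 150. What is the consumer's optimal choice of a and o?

MU_a = (o−5)^3, MU_o = 3·(a−3)·(o−5)^2.
MRS = (1/3)·(o−5)/(a−3).
Tangency: set MRS = p_a/p_o = 8/6 = 4/3.
So (1/3)·(o − 5)/(a − 3) = 4/3, i.e. (o − 5) = 4·(a − 3).
Rewrite the budget in excess-of-subsistence terms: 8·(a − 3) + 6·(o − 5) = 150 − 8·3 − 6·5 = 96.
Substituting, 32·(a − 3) = 96, so a − 3 = 3 and a* = 6.
Then o − 5 = 4·3 = 12, so o* = 17.

a* = 6, o* = 17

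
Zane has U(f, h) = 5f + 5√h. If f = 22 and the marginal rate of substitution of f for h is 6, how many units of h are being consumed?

MU_f = 5, MU_h = 5/(2√h).
MRS = 5 ÷ (5/(2√h)).
MRS depends only on h: 2·√h = 6 ⇒ √h = 6/2 = 3 ⇒ h = 9.

h = 9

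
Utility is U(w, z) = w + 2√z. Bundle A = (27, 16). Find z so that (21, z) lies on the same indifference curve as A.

z = 49

U(27, 16) = 35.
Set U(21, z) = 35 and solve.
With w = 21: 2√z = 35 − 21 = 14, so √z = 7 and z = 49.
Check: U(21, 49) = 35.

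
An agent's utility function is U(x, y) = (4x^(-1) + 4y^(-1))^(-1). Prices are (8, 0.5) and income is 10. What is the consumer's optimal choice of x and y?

x* = 1, y* = 4

For CES with ρ = -1, MRS = (y/x)^2.
Tangency: set MRS = p_x/p_y = 8/0.5 = 16.
So (y/x)^2 = 16; taking the square root, y/x = 4, i.e. y = 4·x.
Substitute into the budget 8·x + 0.5·y = 10: 10·x = 10, so x* = 1 and y* = 4·1 = 4.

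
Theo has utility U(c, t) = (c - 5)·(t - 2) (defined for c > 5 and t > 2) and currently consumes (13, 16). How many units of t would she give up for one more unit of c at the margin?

MU_c = (t−2), MU_t = (c−5).
MRS = (t−2)/(c−5).
At (13, 16): MRS = 1.75.
That is, one extra unit of c is worth 1.75 units of t at the margin.

MRS = 1.75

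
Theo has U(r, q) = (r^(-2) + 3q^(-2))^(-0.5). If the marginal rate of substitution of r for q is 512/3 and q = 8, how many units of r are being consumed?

r = 1

For CES with ρ = -2, MRS = (1/3)·(q/r)^3.
Setting (1/3)·(8/r)^3 = 512/3 gives (8/r)^3 = 512, so 8/r = 8 and r = 1.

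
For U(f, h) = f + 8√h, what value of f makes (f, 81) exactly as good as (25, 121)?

f = 41

U(25, 121) = 113.
Set U(f, 81) = 113 and solve.
With h = 81: √81 = 9, so f = 113 − 8·9 = 41.
Check: U(41, 81) = 113.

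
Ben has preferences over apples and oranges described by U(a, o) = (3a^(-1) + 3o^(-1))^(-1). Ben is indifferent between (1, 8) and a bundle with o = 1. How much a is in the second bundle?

a = 8

U depends on (a, o) only through S = 3a^(-1) + 3o^(-1), so equal utility means equal S. At (1, 8): S = 3.375.
With o = 1: 3·1^(-1) = 3, so 3a^(-1) = 3.375 − 3 = 0.375, i.e. a^(-1) = 0.125.
Hence a = 1/0.125 = 8.
Check: U(8, 1) = 0.2963.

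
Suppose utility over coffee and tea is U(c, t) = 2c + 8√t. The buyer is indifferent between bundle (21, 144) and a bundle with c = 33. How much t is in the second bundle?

U(21, 144) = 138.
Set U(33, t) = 138 and solve.
With c = 33: 8√t = 138 − 2·33 = 72, so √t = 9 and t = 81.
Check: U(33, 81) = 138.

t = 81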